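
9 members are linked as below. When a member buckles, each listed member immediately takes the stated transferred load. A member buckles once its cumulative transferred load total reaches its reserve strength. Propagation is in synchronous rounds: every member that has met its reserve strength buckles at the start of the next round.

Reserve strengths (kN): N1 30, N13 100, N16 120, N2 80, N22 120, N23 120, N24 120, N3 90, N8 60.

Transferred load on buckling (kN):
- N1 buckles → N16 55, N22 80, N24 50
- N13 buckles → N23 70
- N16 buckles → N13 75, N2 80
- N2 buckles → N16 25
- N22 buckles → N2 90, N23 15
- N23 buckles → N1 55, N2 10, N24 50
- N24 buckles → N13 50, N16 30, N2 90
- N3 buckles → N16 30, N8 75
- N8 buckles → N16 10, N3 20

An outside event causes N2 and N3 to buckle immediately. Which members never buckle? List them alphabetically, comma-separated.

N1, N13, N16, N22, N23, N24

Round 1 — N2, N3 buckle (initial).
  N16: +25+30 → 55 < 120
  N8: +75 → 75 ≥ 60
Round 2 — N8 buckles.
  N16: +10 → 65 < 120
No further bucklings.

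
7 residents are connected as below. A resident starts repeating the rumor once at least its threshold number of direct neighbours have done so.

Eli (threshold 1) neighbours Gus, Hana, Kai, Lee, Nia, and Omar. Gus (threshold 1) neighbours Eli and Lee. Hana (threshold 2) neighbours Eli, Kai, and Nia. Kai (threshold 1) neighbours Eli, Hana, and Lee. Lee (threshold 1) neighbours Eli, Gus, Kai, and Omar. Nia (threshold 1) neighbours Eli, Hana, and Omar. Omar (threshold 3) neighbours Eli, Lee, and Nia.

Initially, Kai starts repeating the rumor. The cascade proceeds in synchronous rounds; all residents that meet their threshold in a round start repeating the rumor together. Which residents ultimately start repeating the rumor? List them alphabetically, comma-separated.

Round 1 — Kai starts repeating the rumor (initial).
Round 2 — checking thresholds:
  Eli: 1 of 6 neighbours ≥ 1, starts repeating the rumor.
  Hana: 1 of 3 neighbours < 2, not yet.
  Lee: 1 of 4 neighbours ≥ 1, starts repeating the rumor.
Round 3 — checking thresholds:
  Gus: 2 of 2 neighbours ≥ 1, starts repeating the rumor.
  Hana: 2 of 3 neighbours ≥ 2, starts repeating the rumor.
  Nia: 1 of 3 neighbours ≥ 1, starts repeating the rumor.
  Omar: 2 of 3 neighbours < 3, not yet.
Round 4 — checking thresholds:
  Omar: 3 of 3 neighbours ≥ 3, starts repeating the rumor.
Round 5 — no new spreads; cascade stops.

Eli, Gus, Hana, Kai, Lee, Nia, Omar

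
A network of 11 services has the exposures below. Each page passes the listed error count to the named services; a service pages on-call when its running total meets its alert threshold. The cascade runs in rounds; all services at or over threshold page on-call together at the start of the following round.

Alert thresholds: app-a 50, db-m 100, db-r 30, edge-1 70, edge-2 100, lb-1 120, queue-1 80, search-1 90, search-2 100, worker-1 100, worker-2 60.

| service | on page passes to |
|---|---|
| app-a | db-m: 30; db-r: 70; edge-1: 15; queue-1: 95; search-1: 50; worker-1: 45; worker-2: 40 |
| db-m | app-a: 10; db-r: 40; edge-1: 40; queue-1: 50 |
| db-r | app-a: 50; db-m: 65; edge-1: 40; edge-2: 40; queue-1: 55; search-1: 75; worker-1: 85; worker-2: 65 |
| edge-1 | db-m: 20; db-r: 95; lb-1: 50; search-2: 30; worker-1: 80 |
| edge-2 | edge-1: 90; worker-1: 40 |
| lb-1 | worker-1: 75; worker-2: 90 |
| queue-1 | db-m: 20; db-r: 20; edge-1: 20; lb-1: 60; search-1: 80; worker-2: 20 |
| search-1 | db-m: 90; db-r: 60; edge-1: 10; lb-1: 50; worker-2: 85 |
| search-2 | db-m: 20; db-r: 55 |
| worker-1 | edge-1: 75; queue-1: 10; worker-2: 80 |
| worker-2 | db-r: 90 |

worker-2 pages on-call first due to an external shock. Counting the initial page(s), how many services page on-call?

9

Round 1 — worker-2 pages on-call (initial).
  db-r: +90 → 90 ≥ 30
Round 2 — db-r pages on-call.
  app-a: +50 → 50 ≥ 50
  db-m: +65 → 65 < 100
  edge-1: +40 → 40 < 70
  edge-2: +40 → 40 < 100
  queue-1: +55 → 55 < 80
  search-1: +75 → 75 < 90
  worker-1: +85 → 85 < 100
Round 3 — app-a pages on-call.
  db-m: +30 → 95 < 100
  edge-1: +15 → 55 < 70
  queue-1: +95 → 150 ≥ 80
  search-1: +50 → 125 ≥ 90
  worker-1: +45 → 130 ≥ 100
Round 4 — queue-1, search-1, worker-1 page on-call.
  db-m: +20+90 → 205 ≥ 100
  edge-1: +20+10+75 → 160 ≥ 70
  lb-1: +60+50 → 110 < 120
Round 5 — db-m, edge-1 page on-call.
  lb-1: +50 → 160 ≥ 120
  search-2: +30 → 30 < 100
Round 6 — lb-1 pages on-call.
No further pages.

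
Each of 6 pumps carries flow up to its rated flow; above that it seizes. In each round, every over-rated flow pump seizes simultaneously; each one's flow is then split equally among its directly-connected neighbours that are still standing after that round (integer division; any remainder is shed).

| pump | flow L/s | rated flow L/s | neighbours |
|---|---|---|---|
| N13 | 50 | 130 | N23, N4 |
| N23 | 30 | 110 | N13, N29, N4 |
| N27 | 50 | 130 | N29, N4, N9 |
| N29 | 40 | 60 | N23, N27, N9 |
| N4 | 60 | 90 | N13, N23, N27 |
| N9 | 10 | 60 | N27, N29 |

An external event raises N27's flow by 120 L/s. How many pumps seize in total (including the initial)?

6

Round 1 — N27 at 170 > 130. N27 seizes.
  N27 sheds 170 L/s to N29, N4, N9: 56 each (2 lost).
    N29: 40+56 = 96 > 60
    N4: 60+56 = 116 > 90
    N9: 10+56 = 66 > 60
Round 2 — N29, N4, N9 seize.
  N29 sheds 96 L/s to N23: 96 each.
    N23: 30+96 = 126 > 110
  N4 sheds 116 L/s to N13, N23: 58 each.
    N13: 50+58 = 108 ≤ 130
    N23: 126+58 = 184 > 110
  N9 sheds 66 L/s: no online neighbours, lost.
Round 3 — N23 seizes.
  N23 sheds 184 L/s to N13: 184 each.
    N13: 108+184 = 292 > 130
Round 4 — N13 seizes.
  N13 sheds 292 L/s: no online neighbours, lost.
No further seizures.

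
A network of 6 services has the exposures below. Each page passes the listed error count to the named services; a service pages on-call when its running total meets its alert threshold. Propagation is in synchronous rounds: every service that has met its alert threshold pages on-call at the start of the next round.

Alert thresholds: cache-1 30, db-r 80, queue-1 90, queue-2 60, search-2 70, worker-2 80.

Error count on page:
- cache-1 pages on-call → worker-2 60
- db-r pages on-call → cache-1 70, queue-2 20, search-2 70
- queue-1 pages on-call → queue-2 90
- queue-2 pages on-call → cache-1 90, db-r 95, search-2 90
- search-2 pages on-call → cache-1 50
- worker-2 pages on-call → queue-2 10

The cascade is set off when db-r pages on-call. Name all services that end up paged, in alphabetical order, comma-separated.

cache-1, db-r, search-2

Round 1 — db-r pages on-call (initial).
  cache-1: +70 → 70 ≥ 30
  queue-2: +20 → 20 < 60
  search-2: +70 → 70 ≥ 70
Round 2 — cache-1, search-2 page on-call.
  worker-2: +60 → 60 < 80
No further pages.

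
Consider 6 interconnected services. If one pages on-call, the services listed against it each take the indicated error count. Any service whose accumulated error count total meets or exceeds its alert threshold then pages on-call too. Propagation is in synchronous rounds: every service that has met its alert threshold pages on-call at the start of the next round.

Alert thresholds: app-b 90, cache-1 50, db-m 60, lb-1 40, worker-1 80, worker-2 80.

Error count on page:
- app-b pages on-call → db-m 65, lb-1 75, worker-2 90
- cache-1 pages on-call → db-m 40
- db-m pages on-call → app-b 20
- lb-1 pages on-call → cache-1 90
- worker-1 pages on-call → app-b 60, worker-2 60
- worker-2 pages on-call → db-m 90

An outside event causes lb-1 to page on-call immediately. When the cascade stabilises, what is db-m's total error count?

Round 1 — lb-1 pages on-call (initial).
  cache-1: +90 → 90 ≥ 50
Round 2 — cache-1 pages on-call.
  db-m: +40 → 40 < 60
No further pages.

40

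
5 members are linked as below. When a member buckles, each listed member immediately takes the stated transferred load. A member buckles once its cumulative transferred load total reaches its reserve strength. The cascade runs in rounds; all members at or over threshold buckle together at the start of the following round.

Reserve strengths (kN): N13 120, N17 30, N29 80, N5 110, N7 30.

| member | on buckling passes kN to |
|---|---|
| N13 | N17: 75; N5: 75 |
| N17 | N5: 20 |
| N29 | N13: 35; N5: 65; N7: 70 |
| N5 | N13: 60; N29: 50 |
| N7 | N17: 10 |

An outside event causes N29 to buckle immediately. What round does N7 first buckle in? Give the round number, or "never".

2

Round 1 — N29 buckles (initial).
  N13: +35 → 35 < 120
  N5: +65 → 65 < 110
  N7: +70 → 70 ≥ 30
Round 2 — N7 buckles.
  N17: +10 → 10 < 30
No further bucklings.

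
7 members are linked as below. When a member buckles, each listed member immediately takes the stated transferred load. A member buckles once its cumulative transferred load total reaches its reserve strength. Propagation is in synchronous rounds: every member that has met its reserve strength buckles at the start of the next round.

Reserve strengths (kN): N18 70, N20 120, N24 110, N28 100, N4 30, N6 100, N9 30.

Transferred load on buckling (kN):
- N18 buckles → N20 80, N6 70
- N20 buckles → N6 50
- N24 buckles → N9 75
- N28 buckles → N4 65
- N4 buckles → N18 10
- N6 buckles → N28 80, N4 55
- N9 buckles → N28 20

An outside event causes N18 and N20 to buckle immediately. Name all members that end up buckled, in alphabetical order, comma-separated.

N18, N20, N4, N6

Round 1 — N18, N20 buckle (initial).
  N6: +70+50 → 120 ≥ 100
Round 2 — N6 buckles.
  N28: +80 → 80 < 100
  N4: +55 → 55 ≥ 30
Round 3 — N4 buckles.
No further bucklings.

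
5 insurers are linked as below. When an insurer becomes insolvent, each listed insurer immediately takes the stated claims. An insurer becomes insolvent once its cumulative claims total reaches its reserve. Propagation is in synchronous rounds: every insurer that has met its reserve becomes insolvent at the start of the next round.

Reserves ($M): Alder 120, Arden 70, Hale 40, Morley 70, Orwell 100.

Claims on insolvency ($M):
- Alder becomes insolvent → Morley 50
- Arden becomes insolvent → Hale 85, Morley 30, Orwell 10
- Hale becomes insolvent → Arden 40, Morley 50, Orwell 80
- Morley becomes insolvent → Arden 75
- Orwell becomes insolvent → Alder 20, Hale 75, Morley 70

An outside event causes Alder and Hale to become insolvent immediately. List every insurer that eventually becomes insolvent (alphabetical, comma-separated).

Round 1 — Alder, Hale become insolvent (initial).
  Arden: +40 → 40 < 70
  Morley: +50+50 → 100 ≥ 70
  Orwell: +80 → 80 < 100
Round 2 — Morley becomes insolvent.
  Arden: +75 → 115 ≥ 70
Round 3 — Arden becomes insolvent.
  Orwell: +10 → 90 < 100
No further insolvencies.

Alder, Arden, Hale, Morley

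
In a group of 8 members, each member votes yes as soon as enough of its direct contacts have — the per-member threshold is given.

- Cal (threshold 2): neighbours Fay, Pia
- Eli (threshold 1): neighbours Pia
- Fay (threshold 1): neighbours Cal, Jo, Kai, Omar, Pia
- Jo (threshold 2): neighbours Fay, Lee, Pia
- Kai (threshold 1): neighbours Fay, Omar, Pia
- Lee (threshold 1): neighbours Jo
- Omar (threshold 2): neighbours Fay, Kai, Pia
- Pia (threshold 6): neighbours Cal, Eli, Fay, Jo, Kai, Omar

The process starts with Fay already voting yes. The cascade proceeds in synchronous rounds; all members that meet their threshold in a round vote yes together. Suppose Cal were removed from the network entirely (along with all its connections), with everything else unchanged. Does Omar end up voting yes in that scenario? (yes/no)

yes

With Cal removed:
Round 1 — Fay votes yes (initial).
Round 2 — checking thresholds:
  Jo: 1 of 3 neighbours < 2, holds.
  Kai: 1 of 3 neighbours ≥ 1, votes yes.
  Omar: 1 of 3 neighbours < 2, holds.
  Pia: 1 of 5 neighbours < 6, holds.
Round 3 — checking thresholds:
  Jo: 1 of 3 neighbours < 2, holds.
  Omar: 2 of 3 neighbours ≥ 2, votes yes.
  Pia: 2 of 5 neighbours < 6, holds.
Round 4 — no new yes votes; cascade stops.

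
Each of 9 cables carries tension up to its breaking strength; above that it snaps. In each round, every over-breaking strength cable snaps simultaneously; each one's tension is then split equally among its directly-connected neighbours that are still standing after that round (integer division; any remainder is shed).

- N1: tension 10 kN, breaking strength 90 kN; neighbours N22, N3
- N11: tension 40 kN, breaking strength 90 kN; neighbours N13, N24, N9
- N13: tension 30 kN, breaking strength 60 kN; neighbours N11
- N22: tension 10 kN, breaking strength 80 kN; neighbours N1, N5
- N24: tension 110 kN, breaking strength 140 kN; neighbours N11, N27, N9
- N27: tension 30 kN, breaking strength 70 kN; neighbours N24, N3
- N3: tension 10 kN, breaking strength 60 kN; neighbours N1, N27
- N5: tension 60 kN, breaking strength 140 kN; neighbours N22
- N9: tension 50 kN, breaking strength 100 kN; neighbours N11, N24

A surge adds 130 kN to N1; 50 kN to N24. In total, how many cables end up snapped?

7

Round 1 — N1 at 140 > 90; N24 at 160 > 140. N1, N24 snap.
  N1 sheds 140 kN to N22, N3: 70 each.
    N22: 10+70 = 80 ≤ 80
    N3: 10+70 = 80 > 60
  N24 sheds 160 kN to N11, N27, N9: 53 each (1 lost).
    N11: 40+53 = 93 > 90
    N27: 30+53 = 83 > 70
    N9: 50+53 = 103 > 100
Round 2 — N11, N27, N3, N9 snap.
  N11 sheds 93 kN to N13: 93 each.
    N13: 30+93 = 123 > 60
  N27 sheds 83 kN: no online neighbours, lost.
  N3 sheds 80 kN: no online neighbours, lost.
  N9 sheds 103 kN: no online neighbours, lost.
Round 3 — N13 snaps.
  N13 sheds 123 kN: no online neighbours, lost.
No further breaks.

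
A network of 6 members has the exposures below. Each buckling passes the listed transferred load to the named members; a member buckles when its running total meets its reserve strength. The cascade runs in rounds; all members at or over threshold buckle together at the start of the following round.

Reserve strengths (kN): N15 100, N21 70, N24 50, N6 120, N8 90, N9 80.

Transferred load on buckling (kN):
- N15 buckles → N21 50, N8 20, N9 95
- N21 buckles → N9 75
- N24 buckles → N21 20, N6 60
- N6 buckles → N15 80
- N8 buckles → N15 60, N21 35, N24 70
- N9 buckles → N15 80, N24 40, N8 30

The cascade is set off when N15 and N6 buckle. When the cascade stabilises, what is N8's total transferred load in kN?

Round 1 — N15, N6 buckle (initial).
  N21: +50 → 50 < 70
  N8: +20 → 20 < 90
  N9: +95 → 95 ≥ 80
Round 2 — N9 buckles.
  N24: +40 → 40 < 50
  N8: +30 → 50 < 90
No further bucklings.

50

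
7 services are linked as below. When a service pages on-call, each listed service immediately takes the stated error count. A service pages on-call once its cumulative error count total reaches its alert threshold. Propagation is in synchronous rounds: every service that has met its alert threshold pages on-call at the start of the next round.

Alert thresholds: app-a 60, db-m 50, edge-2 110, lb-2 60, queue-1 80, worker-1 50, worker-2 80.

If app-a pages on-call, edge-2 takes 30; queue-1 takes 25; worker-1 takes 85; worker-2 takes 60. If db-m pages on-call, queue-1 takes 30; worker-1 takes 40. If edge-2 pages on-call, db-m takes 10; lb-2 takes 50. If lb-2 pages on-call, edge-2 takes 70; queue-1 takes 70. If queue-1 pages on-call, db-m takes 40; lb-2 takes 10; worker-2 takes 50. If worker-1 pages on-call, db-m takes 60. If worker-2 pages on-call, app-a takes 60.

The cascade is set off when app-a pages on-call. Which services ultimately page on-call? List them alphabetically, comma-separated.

app-a, db-m, worker-1

Round 1 — app-a pages on-call (initial).
  edge-2: +30 → 30 < 110
  queue-1: +25 → 25 < 80
  worker-1: +85 → 85 ≥ 50
  worker-2: +60 → 60 < 80
Round 2 — worker-1 pages on-call.
  db-m: +60 → 60 ≥ 50
Round 3 — db-m pages on-call.
  queue-1: +30 → 55 < 80
No further pages.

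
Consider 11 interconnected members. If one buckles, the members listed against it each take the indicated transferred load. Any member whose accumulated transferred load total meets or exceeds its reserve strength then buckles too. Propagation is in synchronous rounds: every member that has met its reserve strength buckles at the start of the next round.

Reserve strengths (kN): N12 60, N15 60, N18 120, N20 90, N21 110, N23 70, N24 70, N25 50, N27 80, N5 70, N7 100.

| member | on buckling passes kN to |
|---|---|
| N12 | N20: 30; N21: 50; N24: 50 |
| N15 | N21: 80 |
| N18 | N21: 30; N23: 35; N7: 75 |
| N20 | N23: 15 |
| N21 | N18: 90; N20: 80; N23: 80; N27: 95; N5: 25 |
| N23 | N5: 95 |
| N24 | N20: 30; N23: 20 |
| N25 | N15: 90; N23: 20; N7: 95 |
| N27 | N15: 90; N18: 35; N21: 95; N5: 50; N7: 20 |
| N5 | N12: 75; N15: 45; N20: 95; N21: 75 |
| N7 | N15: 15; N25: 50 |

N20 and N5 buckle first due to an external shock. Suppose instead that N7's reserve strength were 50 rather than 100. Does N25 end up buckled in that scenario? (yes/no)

yes

With N7's reserve strength at 50:
Round 1 — N20, N5 buckle (initial).
  N12: +75 → 75 ≥ 60
  N15: +45 → 45 < 60
  N21: +75 → 75 < 110
  N23: +15 → 15 < 70
Round 2 — N12 buckles.
  N21: +50 → 125 ≥ 110
  N24: +50 → 50 < 70
Round 3 — N21 buckles.
  N18: +90 → 90 < 120
  N23: +80 → 95 ≥ 70
  N27: +95 → 95 ≥ 80
Round 4 — N23, N27 buckle.
  N15: +90 → 135 ≥ 60
  N18: +35 → 125 ≥ 120
  N7: +20 → 20 < 50
Round 5 — N15, N18 buckle.
  N7: +75 → 95 ≥ 50
Round 6 — N7 buckles.
  N25: +50 → 50 ≥ 50
Round 7 — N25 buckles.
No further bucklings.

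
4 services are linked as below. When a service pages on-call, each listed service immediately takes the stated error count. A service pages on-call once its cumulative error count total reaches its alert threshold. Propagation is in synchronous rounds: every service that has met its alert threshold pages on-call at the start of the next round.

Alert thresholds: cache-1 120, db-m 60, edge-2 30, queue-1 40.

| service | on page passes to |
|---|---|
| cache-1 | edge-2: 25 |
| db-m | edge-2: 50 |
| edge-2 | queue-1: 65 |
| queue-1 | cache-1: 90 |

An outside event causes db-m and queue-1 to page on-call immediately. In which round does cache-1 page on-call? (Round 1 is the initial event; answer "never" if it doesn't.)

Round 1 — db-m, queue-1 page on-call (initial).
  cache-1: +90 → 90 < 120
  edge-2: +50 → 50 ≥ 30
Round 2 — edge-2 pages on-call.
No further pages.

never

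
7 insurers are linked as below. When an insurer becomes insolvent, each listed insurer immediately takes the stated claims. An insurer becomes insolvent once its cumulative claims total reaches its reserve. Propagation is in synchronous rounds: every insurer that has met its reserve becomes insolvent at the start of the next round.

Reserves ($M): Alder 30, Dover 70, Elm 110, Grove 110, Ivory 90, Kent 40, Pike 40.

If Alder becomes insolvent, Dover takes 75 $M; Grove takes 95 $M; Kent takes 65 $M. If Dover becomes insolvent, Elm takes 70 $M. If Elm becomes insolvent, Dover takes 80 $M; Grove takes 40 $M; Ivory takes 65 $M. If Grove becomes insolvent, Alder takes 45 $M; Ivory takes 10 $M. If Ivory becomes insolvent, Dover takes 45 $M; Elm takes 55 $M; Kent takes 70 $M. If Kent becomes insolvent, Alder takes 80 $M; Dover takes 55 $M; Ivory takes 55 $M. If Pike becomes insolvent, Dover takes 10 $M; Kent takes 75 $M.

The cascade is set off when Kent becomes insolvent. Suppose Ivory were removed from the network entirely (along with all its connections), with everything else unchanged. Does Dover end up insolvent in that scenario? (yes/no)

With Ivory removed:
Round 1 — Kent becomes insolvent (initial).
  Alder: +80 → 80 ≥ 30
  Dover: +55 → 55 < 70
Round 2 — Alder becomes insolvent.
  Dover: +75 → 130 ≥ 70
  Grove: +95 → 95 < 110
Round 3 — Dover becomes insolvent.
  Elm: +70 → 70 < 110
No further insolvencies.

yes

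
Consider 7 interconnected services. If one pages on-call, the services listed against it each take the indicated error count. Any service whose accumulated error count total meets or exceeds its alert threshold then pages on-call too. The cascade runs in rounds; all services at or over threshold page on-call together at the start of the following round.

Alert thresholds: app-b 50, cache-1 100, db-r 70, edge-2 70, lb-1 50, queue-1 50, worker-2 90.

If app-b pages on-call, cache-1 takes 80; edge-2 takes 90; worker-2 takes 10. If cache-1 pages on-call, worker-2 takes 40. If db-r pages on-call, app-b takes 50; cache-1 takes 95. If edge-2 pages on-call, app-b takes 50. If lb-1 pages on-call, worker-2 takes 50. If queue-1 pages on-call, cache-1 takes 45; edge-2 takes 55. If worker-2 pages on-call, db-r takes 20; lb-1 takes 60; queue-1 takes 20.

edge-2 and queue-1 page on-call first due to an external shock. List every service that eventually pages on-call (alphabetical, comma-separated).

app-b, cache-1, edge-2, queue-1

Round 1 — edge-2, queue-1 page on-call (initial).
  app-b: +50 → 50 ≥ 50
  cache-1: +45 → 45 < 100
Round 2 — app-b pages on-call.
  cache-1: +80 → 125 ≥ 100
  worker-2: +10 → 10 < 90
Round 3 — cache-1 pages on-call.
  worker-2: +40 → 50 < 90
No further pages.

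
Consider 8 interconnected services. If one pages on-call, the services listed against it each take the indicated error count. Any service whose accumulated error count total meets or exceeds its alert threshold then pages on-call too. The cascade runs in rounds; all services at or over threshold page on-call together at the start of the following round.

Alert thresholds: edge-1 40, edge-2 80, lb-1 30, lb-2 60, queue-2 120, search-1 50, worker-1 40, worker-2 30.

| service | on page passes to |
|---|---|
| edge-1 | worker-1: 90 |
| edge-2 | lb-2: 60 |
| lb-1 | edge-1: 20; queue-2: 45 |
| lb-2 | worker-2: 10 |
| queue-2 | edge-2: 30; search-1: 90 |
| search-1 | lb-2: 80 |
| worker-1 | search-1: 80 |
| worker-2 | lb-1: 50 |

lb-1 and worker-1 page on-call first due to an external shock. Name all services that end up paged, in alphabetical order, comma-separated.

lb-1, lb-2, search-1, worker-1

Round 1 — lb-1, worker-1 page on-call (initial).
  edge-1: +20 → 20 < 40
  queue-2: +45 → 45 < 120
  search-1: +80 → 80 ≥ 50
Round 2 — search-1 pages on-call.
  lb-2: +80 → 80 ≥ 60
Round 3 — lb-2 pages on-call.
  worker-2: +10 → 10 < 30
No further pages.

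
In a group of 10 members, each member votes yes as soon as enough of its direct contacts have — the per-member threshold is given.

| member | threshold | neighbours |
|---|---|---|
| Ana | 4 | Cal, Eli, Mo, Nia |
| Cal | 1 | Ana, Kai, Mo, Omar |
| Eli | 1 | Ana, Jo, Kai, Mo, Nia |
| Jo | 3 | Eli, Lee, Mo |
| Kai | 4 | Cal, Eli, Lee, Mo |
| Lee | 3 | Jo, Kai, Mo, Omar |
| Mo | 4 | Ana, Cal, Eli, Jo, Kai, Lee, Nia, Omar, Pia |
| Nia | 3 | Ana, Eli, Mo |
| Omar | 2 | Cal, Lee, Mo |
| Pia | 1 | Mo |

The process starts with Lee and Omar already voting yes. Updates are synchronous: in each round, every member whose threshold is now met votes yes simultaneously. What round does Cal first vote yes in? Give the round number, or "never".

2

Round 1 — Lee, Omar vote yes (initial).
Round 2 — checking thresholds:
  Cal: 1 of 4 neighbours ≥ 1, votes yes.
  Jo: 1 of 3 neighbours < 3, below threshold.
  Kai: 1 of 4 neighbours < 4, below threshold.
  Mo: 2 of 9 neighbours < 4, below threshold.
Round 3 — no new yes votes; cascade stops.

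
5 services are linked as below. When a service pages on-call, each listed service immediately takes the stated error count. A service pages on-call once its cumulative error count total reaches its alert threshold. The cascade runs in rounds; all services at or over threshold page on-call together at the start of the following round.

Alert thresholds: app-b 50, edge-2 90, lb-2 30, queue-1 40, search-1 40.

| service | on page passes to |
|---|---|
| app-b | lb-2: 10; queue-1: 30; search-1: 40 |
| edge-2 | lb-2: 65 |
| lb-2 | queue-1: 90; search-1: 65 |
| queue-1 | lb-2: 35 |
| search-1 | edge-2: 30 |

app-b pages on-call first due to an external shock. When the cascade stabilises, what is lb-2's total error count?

Round 1 — app-b pages on-call (initial).
  lb-2: +10 → 10 < 30
  queue-1: +30 → 30 < 40
  search-1: +40 → 40 ≥ 40
Round 2 — search-1 pages on-call.
  edge-2: +30 → 30 < 90
No further pages.

10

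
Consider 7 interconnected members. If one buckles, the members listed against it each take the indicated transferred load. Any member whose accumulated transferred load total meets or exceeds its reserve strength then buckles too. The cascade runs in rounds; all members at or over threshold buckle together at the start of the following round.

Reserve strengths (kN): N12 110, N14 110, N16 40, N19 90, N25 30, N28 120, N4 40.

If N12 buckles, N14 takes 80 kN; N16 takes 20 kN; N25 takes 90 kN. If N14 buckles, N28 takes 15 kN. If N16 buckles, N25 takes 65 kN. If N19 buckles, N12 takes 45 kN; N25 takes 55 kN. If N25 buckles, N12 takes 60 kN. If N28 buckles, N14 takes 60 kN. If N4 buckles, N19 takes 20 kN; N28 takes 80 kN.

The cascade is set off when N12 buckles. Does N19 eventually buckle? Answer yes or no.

no

Round 1 — N12 buckles (initial).
  N14: +80 → 80 < 110
  N16: +20 → 20 < 40
  N25: +90 → 90 ≥ 30
Round 2 — N25 buckles.
No further bucklings.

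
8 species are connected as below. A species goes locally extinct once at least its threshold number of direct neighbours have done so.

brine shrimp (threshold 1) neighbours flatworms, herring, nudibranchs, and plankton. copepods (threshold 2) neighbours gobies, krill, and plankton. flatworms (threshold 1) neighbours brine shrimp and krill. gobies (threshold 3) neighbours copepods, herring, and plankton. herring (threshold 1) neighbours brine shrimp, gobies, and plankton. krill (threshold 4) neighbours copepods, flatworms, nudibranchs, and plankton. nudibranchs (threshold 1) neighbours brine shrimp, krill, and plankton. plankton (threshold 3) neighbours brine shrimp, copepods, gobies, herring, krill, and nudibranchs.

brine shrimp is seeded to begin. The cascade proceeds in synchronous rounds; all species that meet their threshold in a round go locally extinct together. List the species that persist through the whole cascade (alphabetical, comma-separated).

copepods, gobies, krill

Round 1 — brine shrimp goes locally extinct (initial).
Round 2 — checking thresholds:
  flatworms: 1 of 2 neighbours ≥ 1, goes locally extinct.
  herring: 1 of 3 neighbours ≥ 1, goes locally extinct.
  nudibranchs: 1 of 3 neighbours ≥ 1, goes locally extinct.
  plankton: 1 of 6 neighbours < 3, not yet.
Round 3 — checking thresholds:
  gobies: 1 of 3 neighbours < 3, not yet.
  krill: 2 of 4 neighbours < 4, not yet.
  plankton: 3 of 6 neighbours ≥ 3, goes locally extinct.
Round 4 — no new extinctions; cascade stops.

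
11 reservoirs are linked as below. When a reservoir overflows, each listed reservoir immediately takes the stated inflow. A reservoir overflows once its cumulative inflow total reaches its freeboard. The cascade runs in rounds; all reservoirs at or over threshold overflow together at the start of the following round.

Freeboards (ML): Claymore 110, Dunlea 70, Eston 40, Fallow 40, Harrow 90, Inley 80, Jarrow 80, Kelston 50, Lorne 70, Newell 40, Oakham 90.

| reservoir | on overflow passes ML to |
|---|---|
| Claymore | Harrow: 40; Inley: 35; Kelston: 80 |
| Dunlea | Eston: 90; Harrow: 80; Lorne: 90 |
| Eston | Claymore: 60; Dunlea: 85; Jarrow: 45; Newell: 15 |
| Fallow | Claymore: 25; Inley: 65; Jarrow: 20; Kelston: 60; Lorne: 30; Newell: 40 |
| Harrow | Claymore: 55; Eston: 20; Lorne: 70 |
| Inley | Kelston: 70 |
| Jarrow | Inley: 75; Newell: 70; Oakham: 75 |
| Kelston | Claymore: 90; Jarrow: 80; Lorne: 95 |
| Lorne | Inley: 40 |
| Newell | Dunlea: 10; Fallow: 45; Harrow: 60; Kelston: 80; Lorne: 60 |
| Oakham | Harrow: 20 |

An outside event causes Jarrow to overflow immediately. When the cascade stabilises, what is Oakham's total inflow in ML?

Round 1 — Jarrow overflows (initial).
  Inley: +75 → 75 < 80
  Newell: +70 → 70 ≥ 40
  Oakham: +75 → 75 < 90
Round 2 — Newell overflows.
  Dunlea: +10 → 10 < 70
  Fallow: +45 → 45 ≥ 40
  Harrow: +60 → 60 < 90
  Kelston: +80 → 80 ≥ 50
  Lorne: +60 → 60 < 70
Round 3 — Fallow, Kelston overflow.
  Claymore: +25+90 → 115 ≥ 110
  Inley: +65 → 140 ≥ 80
  Lorne: +30+95 → 185 ≥ 70
Round 4 — Claymore, Inley, Lorne overflow.
  Harrow: +40 → 100 ≥ 90
Round 5 — Harrow overflows.
  Eston: +20 → 20 < 40
No further overflows.

75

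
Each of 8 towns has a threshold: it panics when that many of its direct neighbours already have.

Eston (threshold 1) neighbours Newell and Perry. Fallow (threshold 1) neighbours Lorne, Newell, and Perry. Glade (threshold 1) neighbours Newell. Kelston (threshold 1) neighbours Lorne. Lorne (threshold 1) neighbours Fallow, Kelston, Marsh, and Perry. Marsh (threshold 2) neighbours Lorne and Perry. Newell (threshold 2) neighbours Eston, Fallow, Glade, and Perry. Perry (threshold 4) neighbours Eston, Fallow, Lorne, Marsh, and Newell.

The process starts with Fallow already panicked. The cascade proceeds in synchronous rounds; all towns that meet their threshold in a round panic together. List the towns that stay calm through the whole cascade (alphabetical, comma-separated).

Eston, Glade, Marsh, Newell, Perry

Round 1 — Fallow panics (initial).
Round 2 — checking thresholds:
  Lorne: 1 of 4 neighbours ≥ 1, panics.
  Newell: 1 of 4 neighbours < 2, not yet.
  Perry: 1 of 5 neighbours < 4, not yet.
Round 3 — checking thresholds:
  Kelston: 1 of 1 neighbours ≥ 1, panics.
  Marsh: 1 of 2 neighbours < 2, not yet.
  Newell: 1 of 4 neighbours < 2, not yet.
  Perry: 2 of 5 neighbours < 4, not yet.
Round 4 — no new panics; cascade stops.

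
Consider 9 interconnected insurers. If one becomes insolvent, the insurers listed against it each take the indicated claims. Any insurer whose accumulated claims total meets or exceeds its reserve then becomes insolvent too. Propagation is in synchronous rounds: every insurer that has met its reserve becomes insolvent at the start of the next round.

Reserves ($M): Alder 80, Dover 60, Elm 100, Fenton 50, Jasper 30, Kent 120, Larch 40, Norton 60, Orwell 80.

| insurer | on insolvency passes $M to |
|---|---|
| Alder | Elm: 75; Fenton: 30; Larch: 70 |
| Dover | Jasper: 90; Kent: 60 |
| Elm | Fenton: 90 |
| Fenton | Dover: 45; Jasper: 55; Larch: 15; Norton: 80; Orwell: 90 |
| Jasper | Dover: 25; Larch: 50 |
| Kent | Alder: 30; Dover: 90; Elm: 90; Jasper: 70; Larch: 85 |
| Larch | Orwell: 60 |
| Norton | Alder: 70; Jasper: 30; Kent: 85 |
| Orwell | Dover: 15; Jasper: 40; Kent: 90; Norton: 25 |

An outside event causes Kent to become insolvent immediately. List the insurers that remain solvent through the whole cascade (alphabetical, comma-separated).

Round 1 — Kent becomes insolvent (initial).
  Alder: +30 → 30 < 80
  Dover: +90 → 90 ≥ 60
  Elm: +90 → 90 < 100
  Jasper: +70 → 70 ≥ 30
  Larch: +85 → 85 ≥ 40
Round 2 — Dover, Jasper, Larch become insolvent.
  Orwell: +60 → 60 < 80
No further insolvencies.

Alder, Elm, Fenton, Norton, Orwell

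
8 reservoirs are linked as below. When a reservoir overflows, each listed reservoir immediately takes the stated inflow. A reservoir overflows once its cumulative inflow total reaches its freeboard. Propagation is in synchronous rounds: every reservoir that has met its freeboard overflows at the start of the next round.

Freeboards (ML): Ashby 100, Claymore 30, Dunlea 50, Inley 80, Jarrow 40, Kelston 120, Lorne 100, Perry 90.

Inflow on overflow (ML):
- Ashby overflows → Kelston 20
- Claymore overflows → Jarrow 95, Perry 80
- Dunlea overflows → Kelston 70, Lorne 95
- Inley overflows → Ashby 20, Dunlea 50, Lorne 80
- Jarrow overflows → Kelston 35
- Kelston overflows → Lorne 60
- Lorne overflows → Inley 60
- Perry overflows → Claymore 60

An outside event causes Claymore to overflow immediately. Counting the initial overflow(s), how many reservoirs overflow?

Round 1 — Claymore overflows (initial).
  Jarrow: +95 → 95 ≥ 40
  Perry: +80 → 80 < 90
Round 2 — Jarrow overflows.
  Kelston: +35 → 35 < 120
No further overflows.

2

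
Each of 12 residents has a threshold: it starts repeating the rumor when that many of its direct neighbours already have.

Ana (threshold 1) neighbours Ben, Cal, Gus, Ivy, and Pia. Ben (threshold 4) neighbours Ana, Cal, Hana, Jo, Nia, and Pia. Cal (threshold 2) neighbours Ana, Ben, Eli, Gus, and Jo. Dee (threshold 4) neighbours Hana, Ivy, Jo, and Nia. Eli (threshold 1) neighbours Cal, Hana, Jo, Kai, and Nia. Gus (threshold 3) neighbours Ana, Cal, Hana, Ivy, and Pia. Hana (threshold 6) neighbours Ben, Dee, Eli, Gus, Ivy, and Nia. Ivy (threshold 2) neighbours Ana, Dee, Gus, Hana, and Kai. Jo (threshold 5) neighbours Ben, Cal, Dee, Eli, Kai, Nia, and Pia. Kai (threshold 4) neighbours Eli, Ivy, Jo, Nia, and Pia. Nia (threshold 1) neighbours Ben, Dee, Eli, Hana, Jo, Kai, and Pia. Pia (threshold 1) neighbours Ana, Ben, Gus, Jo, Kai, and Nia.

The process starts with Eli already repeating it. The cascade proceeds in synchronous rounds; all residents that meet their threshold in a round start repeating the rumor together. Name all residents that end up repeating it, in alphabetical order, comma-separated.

Round 1 — Eli starts repeating the rumor (initial).
Round 2 — checking thresholds:
  Cal: 1 of 5 neighbours < 2, holds.
  Hana: 1 of 6 neighbours < 6, holds.
  Jo: 1 of 7 neighbours < 5, holds.
  Kai: 1 of 5 neighbours < 4, holds.
  Nia: 1 of 7 neighbours ≥ 1, starts repeating the rumor.
Round 3 — checking thresholds:
  Ben: 1 of 6 neighbours < 4, holds.
  Cal: 1 of 5 neighbours < 2, holds.
  Dee: 1 of 4 neighbours < 4, holds.
  Hana: 2 of 6 neighbours < 6, holds.
  Jo: 2 of 7 neighbours < 5, holds.
  Kai: 2 of 5 neighbours < 4, holds.
  Pia: 1 of 6 neighbours ≥ 1, starts repeating the rumor.
Round 4 — checking thresholds:
  Ana: 1 of 5 neighbours ≥ 1, starts repeating the rumor.
  Ben: 2 of 6 neighbours < 4, holds.
  Cal: 1 of 5 neighbours < 2, holds.
  Dee: 1 of 4 neighbours < 4, holds.
  Gus: 1 of 5 neighbours < 3, holds.
  Hana: 2 of 6 neighbours < 6, holds.
  Jo: 3 of 7 neighbours < 5, holds.
  Kai: 3 of 5 neighbours < 4, holds.
Round 5 — checking thresholds:
  Ben: 3 of 6 neighbours < 4, holds.
  Cal: 2 of 5 neighbours ≥ 2, starts repeating the rumor.
  Dee: 1 of 4 neighbours < 4, holds.
  Gus: 2 of 5 neighbours < 3, holds.
  Hana: 2 of 6 neighbours < 6, holds.
  Ivy: 1 of 5 neighbours < 2, holds.
  Jo: 3 of 7 neighbours < 5, holds.
  Kai: 3 of 5 neighbours < 4, holds.
Round 6 — checking thresholds:
  Ben: 4 of 6 neighbours ≥ 4, starts repeating the rumor.
  Dee: 1 of 4 neighbours < 4, holds.
  Gus: 3 of 5 neighbours ≥ 3, starts repeating the rumor.
  Hana: 2 of 6 neighbours < 6, holds.
  Ivy: 1 of 5 neighbours < 2, holds.
  Jo: 4 of 7 neighbours < 5, holds.
  Kai: 3 of 5 neighbours < 4, holds.
Round 7 — checking thresholds:
  Dee: 1 of 4 neighbours < 4, holds.
  Hana: 4 of 6 neighbours < 6, holds.
  Ivy: 2 of 5 neighbours ≥ 2, starts repeating the rumor.
  Jo: 5 of 7 neighbours ≥ 5, starts repeating the rumor.
  Kai: 3 of 5 neighbours < 4, holds.
Round 8 — checking thresholds:
  Dee: 3 of 4 neighbours < 4, holds.
  Hana: 5 of 6 neighbours < 6, holds.
  Kai: 5 of 5 neighbours ≥ 4, starts repeating the rumor.
Round 9 — no new spreads; cascade stops.

Ana, Ben, Cal, Eli, Gus, Ivy, Jo, Kai, Nia, Pia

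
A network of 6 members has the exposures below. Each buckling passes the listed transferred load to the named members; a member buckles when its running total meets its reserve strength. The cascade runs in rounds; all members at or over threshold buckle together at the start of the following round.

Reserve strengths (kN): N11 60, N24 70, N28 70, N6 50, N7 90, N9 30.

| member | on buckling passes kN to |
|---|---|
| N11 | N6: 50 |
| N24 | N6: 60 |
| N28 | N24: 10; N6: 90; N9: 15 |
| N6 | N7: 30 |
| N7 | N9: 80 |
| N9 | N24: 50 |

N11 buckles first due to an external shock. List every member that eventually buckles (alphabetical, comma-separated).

Round 1 — N11 buckles (initial).
  N6: +50 → 50 ≥ 50
Round 2 — N6 buckles.
  N7: +30 → 30 < 90
No further bucklings.

N11, N6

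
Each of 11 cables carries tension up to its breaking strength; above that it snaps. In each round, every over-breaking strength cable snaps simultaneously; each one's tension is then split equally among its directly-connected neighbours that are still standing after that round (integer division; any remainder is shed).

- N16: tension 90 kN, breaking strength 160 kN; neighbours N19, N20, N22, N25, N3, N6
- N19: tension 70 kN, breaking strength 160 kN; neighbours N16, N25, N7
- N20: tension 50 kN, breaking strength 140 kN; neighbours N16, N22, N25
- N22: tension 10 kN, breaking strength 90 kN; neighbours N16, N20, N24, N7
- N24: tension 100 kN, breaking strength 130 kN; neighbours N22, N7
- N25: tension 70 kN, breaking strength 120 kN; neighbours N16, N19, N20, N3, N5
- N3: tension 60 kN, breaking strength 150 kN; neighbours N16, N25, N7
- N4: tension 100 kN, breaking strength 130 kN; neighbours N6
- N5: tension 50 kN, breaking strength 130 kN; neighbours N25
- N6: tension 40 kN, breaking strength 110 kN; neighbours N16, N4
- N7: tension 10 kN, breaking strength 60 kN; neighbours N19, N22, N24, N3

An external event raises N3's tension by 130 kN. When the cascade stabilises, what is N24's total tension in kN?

124

Round 1 — N3 at 190 > 150. N3 snaps.
  N3 sheds 190 kN to N16, N25, N7: 63 each (1 lost).
    N16: 90+63 = 153 ≤ 160
    N25: 70+63 = 133 > 120
    N7: 10+63 = 73 > 60
Round 2 — N25, N7 snap.
  N25 sheds 133 kN to N16, N19, N20, N5: 33 each (1 lost).
    N16: 153+33 = 186 > 160
    N19: 70+33 = 103 ≤ 160
    N20: 50+33 = 83 ≤ 140
    N5: 50+33 = 83 ≤ 130
  N7 sheds 73 kN to N19, N22, N24: 24 each (1 lost).
    N19: 103+24 = 127 ≤ 160
    N22: 10+24 = 34 ≤ 90
    N24: 100+24 = 124 ≤ 130
Round 3 — N16 snaps.
  N16 sheds 186 kN to N19, N20, N22, N6: 46 each (2 lost).
    N19: 127+46 = 173 > 160
    N20: 83+46 = 129 ≤ 140
    N22: 34+46 = 80 ≤ 90
    N6: 40+46 = 86 ≤ 110
Round 4 — N19 snaps.
  N19 sheds 173 kN: no online neighbours, lost.
No further breaks.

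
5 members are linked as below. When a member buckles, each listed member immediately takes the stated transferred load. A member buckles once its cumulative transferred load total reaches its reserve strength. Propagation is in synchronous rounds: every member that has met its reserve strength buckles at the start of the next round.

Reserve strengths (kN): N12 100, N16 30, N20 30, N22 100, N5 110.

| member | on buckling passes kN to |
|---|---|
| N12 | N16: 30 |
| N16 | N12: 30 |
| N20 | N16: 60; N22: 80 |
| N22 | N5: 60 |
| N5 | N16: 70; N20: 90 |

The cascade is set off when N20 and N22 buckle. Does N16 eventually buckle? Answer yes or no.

yes

Round 1 — N20, N22 buckle (initial).
  N16: +60 → 60 ≥ 30
  N5: +60 → 60 < 110
Round 2 — N16 buckles.
  N12: +30 → 30 < 100
No further bucklings.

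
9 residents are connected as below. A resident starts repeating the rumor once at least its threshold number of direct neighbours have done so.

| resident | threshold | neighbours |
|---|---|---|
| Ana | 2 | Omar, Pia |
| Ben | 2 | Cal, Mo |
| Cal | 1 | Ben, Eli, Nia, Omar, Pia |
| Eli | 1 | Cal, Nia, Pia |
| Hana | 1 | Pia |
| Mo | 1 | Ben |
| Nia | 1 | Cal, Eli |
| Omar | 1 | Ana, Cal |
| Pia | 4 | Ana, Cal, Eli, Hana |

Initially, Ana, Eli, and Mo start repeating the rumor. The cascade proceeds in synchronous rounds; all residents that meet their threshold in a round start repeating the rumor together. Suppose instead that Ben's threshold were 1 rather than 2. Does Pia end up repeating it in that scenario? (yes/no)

With Ben's threshold at 1:
Round 1 — Ana, Eli, Mo start repeating the rumor (initial).
Round 2 — checking thresholds:
  Ben: 1 of 2 neighbours ≥ 1, starts repeating the rumor.
  Cal: 1 of 5 neighbours ≥ 1, starts repeating the rumor.
  Nia: 1 of 2 neighbours ≥ 1, starts repeating the rumor.
  Omar: 1 of 2 neighbours ≥ 1, starts repeating the rumor.
  Pia: 2 of 4 neighbours < 4, below threshold.
Round 3 — no new spreads; cascade stops.

no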